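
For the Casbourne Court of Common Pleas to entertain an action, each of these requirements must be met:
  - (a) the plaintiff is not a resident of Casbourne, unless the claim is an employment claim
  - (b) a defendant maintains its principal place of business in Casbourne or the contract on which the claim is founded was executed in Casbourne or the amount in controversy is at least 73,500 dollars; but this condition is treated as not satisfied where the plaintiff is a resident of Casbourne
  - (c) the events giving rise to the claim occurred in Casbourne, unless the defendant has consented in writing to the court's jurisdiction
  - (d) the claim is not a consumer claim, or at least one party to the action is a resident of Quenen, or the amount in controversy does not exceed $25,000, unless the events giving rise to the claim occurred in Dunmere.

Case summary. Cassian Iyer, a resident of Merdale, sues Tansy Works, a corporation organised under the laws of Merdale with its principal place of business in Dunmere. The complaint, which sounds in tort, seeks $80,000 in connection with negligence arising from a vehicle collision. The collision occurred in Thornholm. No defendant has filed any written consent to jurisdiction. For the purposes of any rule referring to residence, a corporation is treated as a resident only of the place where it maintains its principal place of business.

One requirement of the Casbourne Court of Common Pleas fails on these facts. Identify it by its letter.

The Casbourne Court of Common Pleas:
  (a) The plaintiff resides in Merdale, which is not Casbourne. Satisfied.
  (b) The amount in controversy is 80,000 dollars, which meets the USD 73,500 floor, so this disjunct is met. The carve-out does not apply: the plaintiff resides in Merdale, not Casbourne. Satisfied.
  (c) The operative events occurred in Thornholm, not Casbourne. And no such written consent has been filed, so the proviso does not save it. Not met.
  (d) The claim is a tort claim, not a consumer claim, so this disjunct is met. Met.
Only condition (c) fails.

(c)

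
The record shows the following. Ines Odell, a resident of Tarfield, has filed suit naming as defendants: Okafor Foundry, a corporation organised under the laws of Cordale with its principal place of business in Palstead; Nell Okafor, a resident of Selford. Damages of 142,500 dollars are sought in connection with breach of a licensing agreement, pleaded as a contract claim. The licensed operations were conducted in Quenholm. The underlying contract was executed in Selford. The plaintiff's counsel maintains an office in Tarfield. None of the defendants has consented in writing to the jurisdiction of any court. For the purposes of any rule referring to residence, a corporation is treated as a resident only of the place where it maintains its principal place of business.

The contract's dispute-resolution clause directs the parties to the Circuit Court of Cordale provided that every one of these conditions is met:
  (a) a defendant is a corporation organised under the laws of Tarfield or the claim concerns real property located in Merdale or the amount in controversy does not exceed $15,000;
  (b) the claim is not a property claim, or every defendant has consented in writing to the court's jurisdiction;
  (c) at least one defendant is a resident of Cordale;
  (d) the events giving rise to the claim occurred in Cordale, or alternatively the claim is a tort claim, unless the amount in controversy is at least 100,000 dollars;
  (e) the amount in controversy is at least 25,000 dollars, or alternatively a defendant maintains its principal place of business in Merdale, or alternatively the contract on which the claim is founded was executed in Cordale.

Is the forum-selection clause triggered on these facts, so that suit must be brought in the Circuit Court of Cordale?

The Circuit Court of Cordale:
  (a) The corporate defendant(s) are organised in Cordale, not Tarfield; the claim does not concern real property; the amount in controversy is $142,500, above the USD 15,000 ceiling — no alternative holds. Not satisfied.
  (b) The claim is a contract claim, not a property claim — that alternative is enough. Satisfied.
  (c) No defendant resides in Cordale (they reside in Palstead, Selford). Not satisfied.
  (d) The operative events occurred in Quenholm, not Cordale; the claim is a contract claim, not a tort claim — none of the alternatives is met. However, the amount in controversy is 142,500 dollars, which meets the 100,000 dollars floor, so the 'unless' proviso supplies this condition. Satisfied.
  (e) The amount in controversy is $142,500, which meets the $25,000 floor, so one alternative holds. Satisfied.
  → Forum clause is not triggered.

No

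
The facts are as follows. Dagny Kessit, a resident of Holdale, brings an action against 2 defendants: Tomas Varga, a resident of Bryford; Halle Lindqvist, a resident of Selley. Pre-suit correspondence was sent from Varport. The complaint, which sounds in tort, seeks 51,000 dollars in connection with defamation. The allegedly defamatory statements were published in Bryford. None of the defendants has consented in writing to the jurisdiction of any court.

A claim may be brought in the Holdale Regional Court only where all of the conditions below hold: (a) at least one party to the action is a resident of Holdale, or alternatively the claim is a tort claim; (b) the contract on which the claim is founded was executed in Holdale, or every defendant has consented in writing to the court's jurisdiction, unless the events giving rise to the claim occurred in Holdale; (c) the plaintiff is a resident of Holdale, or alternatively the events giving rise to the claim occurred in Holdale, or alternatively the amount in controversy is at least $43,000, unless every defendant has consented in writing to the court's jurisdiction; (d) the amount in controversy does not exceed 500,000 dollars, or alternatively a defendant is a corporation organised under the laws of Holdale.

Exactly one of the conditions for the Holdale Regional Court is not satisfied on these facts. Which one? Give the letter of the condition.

(b)

The Holdale Regional Court:
  (a) Dagny Kessit resides in Holdale — that alternative is enough. Condition met.
  (b) No contract (and hence no place of execution) is alleged; no such written consent has been filed — every alternative fails. Nor does the 'unless' clause help: the operative events occurred in Bryford, not Holdale. Fails.
  (c) The plaintiff resides in Holdale, which satisfies one of the alternatives. Condition met.
  (d) The amount in controversy is $51,000, within the USD 500,000 ceiling, which satisfies one of the alternatives. Condition met.
Only condition (b) fails.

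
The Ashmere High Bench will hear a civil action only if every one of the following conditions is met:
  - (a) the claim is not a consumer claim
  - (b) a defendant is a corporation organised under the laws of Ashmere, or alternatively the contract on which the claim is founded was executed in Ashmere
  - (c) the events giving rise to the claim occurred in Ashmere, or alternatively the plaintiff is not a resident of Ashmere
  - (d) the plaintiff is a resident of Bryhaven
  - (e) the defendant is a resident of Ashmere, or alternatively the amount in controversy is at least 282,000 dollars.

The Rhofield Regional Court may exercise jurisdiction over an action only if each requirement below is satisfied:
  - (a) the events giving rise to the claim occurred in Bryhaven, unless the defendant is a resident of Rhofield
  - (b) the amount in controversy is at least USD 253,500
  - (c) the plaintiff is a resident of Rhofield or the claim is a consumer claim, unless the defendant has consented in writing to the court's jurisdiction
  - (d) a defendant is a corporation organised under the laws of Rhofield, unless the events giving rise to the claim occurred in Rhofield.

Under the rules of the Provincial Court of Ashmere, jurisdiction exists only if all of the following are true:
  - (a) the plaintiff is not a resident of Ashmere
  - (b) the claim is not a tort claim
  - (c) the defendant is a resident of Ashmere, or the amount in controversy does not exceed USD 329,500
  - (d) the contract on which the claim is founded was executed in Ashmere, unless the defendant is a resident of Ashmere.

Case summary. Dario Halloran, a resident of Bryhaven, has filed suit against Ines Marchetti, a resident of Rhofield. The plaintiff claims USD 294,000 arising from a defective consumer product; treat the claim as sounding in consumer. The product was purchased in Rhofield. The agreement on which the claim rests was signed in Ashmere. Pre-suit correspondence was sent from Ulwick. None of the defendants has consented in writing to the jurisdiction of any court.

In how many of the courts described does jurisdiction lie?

The Ashmere High Bench:
  (a) The claim is a consumer claim. Not met.
  (b) The contract was executed in Ashmere, so this disjunct is met. Satisfied.
  (c) The plaintiff resides in Bryhaven, which is not Ashmere, so one alternative holds. Satisfied.
  (d) The plaintiff resides in Bryhaven. Condition met.
  (e) The amount in controversy is 294,000 dollars, which meets the $282,000 floor, which satisfies one of the alternatives. Condition met.
  → Not every requirement is met — no jurisdiction.
The Rhofield Regional Court:
  (a) The operative events occurred in Rhofield, not Bryhaven. However, the defendant resides in Rhofield, so the 'unless' proviso supplies this condition. Satisfied.
  (b) The amount in controversy is 294,000 dollars, which meets the USD 253,500 floor. Condition met.
  (c) The claim is a consumer claim, which satisfies one of the alternatives. Met.
  (d) No defendant is a corporation. But the operative events occurred in Rhofield, and the 'unless' clause therefore excuses the requirement. Met.
  → The court has jurisdiction.
The Provincial Court of Ashmere:
  (a) The plaintiff resides in Bryhaven, which is not Ashmere. Satisfied.
  (b) The claim is a consumer claim, not a tort claim. Satisfied.
  (c) The amount in controversy is $294,000, within the USD 329,500 ceiling, which satisfies one of the alternatives. Met.
  (d) The contract was executed in Ashmere. Satisfied.
  → Jurisdiction lies.
Courts with jurisdiction: the Rhofield Regional Court, the Provincial Court of Ashmere — 2 in total.

2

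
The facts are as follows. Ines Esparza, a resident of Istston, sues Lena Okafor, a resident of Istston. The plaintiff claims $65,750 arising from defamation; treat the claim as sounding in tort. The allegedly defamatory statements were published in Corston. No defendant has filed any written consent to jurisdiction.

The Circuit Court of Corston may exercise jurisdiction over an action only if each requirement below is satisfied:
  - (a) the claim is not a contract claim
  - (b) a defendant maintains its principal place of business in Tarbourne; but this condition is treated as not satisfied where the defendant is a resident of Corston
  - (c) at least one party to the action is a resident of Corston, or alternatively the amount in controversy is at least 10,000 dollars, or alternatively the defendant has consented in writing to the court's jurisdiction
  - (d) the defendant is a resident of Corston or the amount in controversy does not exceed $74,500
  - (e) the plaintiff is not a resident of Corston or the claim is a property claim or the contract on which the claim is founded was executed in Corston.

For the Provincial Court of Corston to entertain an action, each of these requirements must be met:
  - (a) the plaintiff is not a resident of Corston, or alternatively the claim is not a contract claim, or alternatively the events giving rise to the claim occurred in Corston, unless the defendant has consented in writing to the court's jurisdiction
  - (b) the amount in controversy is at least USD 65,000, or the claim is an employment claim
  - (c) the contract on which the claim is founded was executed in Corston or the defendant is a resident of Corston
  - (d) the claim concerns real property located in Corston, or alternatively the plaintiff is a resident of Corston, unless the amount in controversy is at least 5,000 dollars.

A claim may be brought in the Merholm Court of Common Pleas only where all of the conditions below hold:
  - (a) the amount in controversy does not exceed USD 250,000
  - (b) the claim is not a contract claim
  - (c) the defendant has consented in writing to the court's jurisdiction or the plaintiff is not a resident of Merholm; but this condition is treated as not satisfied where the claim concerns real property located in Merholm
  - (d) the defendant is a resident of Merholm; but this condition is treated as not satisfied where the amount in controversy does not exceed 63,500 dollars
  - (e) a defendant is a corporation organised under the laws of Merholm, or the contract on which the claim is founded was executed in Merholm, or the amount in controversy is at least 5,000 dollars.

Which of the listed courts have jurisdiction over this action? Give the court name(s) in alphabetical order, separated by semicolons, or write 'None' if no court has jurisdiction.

None

The Circuit Court of Corston:
  (a) The claim is a tort claim, not a contract claim. Satisfied.
  (b) No defendant is a corporation. Not met.
  (c) The amount in controversy is $65,750, which meets the 10,000 dollars floor, which satisfies one of the alternatives. Satisfied.
  (d) The amount in controversy is $65,750, within the USD 74,500 ceiling, so one alternative holds. Condition met.
  (e) The plaintiff resides in Istston, which is not Corston, so this disjunct is met. Satisfied.
  → No jurisdiction.
The Provincial Court of Corston:
  (a) The plaintiff resides in Istston, which is not Corston, which satisfies one of the alternatives. Met.
  (b) The amount in controversy is USD 65,750, which meets the USD 65,000 floor, which satisfies one of the alternatives. Satisfied.
  (c) No contract (and hence no place of execution) is alleged; the defendant resides in Istston, not Corston — no alternative holds. Not met.
  (d) The claim does not concern real property; the plaintiff resides in Istston, not Corston — none of the alternatives is met. However, the amount in controversy is USD 65,750, which meets the $5,000 floor, so the 'unless' proviso supplies this condition. Met.
  → Not every requirement is met — no jurisdiction.
The Merholm Court of Common Pleas:
  (a) The amount in controversy is 65,750 dollars, within the $250,000 ceiling. Satisfied.
  (b) The claim is a tort claim, not a contract claim. Condition met.
  (c) The plaintiff resides in Istston, which is not Merholm — that alternative is enough. The carve-out does not apply: the claim does not concern real property. Met.
  (d) The defendant resides in Istston, not Merholm. Not satisfied.
  (e) The amount in controversy is 65,750 dollars, which meets the 5,000 dollars floor, so one alternative holds. Met.
  → Not every requirement is met — no jurisdiction.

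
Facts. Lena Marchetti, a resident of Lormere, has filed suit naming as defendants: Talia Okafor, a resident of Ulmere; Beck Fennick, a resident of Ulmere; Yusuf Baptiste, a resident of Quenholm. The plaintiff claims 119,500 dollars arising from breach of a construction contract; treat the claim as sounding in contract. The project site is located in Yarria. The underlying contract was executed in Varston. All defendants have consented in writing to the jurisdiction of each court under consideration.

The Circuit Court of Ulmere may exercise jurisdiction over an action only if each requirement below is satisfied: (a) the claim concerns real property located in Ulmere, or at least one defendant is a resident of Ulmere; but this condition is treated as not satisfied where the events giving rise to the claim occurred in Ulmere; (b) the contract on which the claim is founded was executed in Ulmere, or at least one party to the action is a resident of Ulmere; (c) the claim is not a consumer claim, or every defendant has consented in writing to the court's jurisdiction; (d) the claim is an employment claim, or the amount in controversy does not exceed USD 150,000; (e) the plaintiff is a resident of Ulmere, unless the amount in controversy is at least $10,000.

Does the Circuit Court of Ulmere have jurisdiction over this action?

The Circuit Court of Ulmere:
  (a) Talia Okafor resides in Ulmere, which satisfies one of the alternatives. The exception is not triggered, since the operative events occurred in Yarria, not Ulmere. Satisfied.
  (b) Talia Okafor resides in Ulmere — that alternative is enough. Condition met.
  (c) The claim is a contract claim, not a consumer claim, so one alternative holds. Met.
  (d) The amount in controversy is USD 119,500, within the 150,000 dollars ceiling — that alternative is enough. Met.
  (e) The plaintiff resides in Lormere, not Ulmere. But the amount in controversy is USD 119,500, which meets the USD 10,000 floor, and the 'unless' clause therefore excuses the requirement. Met.
  → The court has jurisdiction.

Yes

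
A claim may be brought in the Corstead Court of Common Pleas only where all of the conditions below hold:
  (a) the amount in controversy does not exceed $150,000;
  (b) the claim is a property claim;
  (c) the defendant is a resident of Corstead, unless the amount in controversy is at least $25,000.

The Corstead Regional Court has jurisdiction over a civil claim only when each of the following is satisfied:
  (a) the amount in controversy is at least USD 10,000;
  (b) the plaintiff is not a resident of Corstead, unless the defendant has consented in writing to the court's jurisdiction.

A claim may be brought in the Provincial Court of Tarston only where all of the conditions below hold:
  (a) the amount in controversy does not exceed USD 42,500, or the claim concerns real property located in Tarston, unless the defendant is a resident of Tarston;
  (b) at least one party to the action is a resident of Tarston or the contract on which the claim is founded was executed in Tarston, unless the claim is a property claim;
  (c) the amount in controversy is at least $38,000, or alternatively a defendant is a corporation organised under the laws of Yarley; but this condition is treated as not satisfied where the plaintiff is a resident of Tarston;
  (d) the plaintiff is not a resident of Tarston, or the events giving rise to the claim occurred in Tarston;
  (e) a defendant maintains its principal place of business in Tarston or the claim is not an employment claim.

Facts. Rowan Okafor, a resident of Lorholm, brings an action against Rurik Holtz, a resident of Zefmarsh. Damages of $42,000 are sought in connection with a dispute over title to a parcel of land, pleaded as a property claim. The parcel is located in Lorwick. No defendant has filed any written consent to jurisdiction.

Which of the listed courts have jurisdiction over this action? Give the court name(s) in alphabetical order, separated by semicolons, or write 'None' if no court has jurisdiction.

the Corstead Court of Common Pleas; the Corstead Regional Court; the Provincial Court of Tarston

The Corstead Court of Common Pleas:
  (a) The amount in controversy is USD 42,000, within the USD 150,000 ceiling. Satisfied.
  (b) The claim is a property claim. Met.
  (c) The defendant resides in Zefmarsh, not Corstead. The proviso rescues it, though: the amount in controversy is $42,000, which meets the USD 25,000 floor. Satisfied.
  → The court has jurisdiction.
The Corstead Regional Court:
  (a) The amount in controversy is USD 42,000, which meets the 10,000 dollars floor. Met.
  (b) The plaintiff resides in Lorholm, which is not Corstead. Condition met.
  → Every requirement is satisfied — jurisdiction.
The Provincial Court of Tarston:
  (a) The amount in controversy is $42,000, within the USD 42,500 ceiling — that alternative is enough. Satisfied.
  (b) No party resides in Tarston; no contract (and hence no place of execution) is alleged — every alternative fails. But the claim is a property claim, and the 'unless' clause therefore excuses the requirement. Condition met.
  (c) The amount in controversy is 42,000 dollars, which meets the USD 38,000 floor — that alternative is enough. The exception is not triggered, since the plaintiff resides in Lorholm, not Tarston. Condition met.
  (d) The plaintiff resides in Lorholm, which is not Tarston, which satisfies one of the alternatives. Condition met.
  (e) The claim is a property claim, not an employment claim, which satisfies one of the alternatives. Satisfied.
  → Every requirement is satisfied — jurisdiction.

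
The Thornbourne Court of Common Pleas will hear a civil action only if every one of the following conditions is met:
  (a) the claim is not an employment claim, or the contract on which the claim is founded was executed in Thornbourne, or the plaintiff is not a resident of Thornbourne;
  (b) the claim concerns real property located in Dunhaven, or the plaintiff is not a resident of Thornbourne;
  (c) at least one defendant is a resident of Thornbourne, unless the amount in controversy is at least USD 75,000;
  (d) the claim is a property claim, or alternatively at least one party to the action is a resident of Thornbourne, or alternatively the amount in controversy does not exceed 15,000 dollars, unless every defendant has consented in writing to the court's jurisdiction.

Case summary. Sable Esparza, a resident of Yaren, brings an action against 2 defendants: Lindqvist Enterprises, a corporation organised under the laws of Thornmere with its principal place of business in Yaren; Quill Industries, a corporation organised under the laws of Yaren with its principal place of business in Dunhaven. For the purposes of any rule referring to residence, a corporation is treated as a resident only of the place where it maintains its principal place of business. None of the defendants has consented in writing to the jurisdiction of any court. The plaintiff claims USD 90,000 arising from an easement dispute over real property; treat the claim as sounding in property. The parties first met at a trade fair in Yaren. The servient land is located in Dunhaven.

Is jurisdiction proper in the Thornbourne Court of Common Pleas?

Yes

The Thornbourne Court of Common Pleas:
  (a) The claim is a property claim, not an employment claim — that alternative is enough. Condition met.
  (b) The property lies in Dunhaven, so one alternative holds. Condition met.
  (c) No defendant resides in Thornbourne (they reside in Yaren, Dunhaven). But the amount in controversy is 90,000 dollars, which meets the $75,000 floor, and the 'unless' clause therefore excuses the requirement. Condition met.
  (d) The claim is a property claim, which satisfies one of the alternatives. Met.
  → All conditions met; jurisdiction exists.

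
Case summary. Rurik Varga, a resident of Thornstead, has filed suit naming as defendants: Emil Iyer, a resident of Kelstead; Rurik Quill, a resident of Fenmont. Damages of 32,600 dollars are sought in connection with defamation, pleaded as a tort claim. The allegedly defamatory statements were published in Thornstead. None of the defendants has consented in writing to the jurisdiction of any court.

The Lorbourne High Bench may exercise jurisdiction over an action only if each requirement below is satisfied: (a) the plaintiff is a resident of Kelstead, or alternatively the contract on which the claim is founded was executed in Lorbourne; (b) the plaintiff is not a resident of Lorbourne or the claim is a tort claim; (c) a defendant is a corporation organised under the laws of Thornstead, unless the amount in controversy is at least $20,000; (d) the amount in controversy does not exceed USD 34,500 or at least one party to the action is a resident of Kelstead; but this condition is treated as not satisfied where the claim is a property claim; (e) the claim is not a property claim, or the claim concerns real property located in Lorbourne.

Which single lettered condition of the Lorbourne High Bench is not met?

(a)

The Lorbourne High Bench:
  (a) The plaintiff resides in Thornstead, not Kelstead; no contract (and hence no place of execution) is alleged — every alternative fails. Fails.
  (b) The plaintiff resides in Thornstead, which is not Lorbourne, which satisfies one of the alternatives. Satisfied.
  (c) No defendant is a corporation. But the amount in controversy is USD 32,600, which meets the 20,000 dollars floor, and the 'unless' clause therefore excuses the requirement. Satisfied.
  (d) The amount in controversy is 32,600 dollars, within the 34,500 dollars ceiling, so this disjunct is met. The carve-out does not apply: the claim is a tort claim, not a property claim. Condition met.
  (e) The claim is a tort claim, not a property claim — that alternative is enough. Satisfied.
Only condition (a) fails.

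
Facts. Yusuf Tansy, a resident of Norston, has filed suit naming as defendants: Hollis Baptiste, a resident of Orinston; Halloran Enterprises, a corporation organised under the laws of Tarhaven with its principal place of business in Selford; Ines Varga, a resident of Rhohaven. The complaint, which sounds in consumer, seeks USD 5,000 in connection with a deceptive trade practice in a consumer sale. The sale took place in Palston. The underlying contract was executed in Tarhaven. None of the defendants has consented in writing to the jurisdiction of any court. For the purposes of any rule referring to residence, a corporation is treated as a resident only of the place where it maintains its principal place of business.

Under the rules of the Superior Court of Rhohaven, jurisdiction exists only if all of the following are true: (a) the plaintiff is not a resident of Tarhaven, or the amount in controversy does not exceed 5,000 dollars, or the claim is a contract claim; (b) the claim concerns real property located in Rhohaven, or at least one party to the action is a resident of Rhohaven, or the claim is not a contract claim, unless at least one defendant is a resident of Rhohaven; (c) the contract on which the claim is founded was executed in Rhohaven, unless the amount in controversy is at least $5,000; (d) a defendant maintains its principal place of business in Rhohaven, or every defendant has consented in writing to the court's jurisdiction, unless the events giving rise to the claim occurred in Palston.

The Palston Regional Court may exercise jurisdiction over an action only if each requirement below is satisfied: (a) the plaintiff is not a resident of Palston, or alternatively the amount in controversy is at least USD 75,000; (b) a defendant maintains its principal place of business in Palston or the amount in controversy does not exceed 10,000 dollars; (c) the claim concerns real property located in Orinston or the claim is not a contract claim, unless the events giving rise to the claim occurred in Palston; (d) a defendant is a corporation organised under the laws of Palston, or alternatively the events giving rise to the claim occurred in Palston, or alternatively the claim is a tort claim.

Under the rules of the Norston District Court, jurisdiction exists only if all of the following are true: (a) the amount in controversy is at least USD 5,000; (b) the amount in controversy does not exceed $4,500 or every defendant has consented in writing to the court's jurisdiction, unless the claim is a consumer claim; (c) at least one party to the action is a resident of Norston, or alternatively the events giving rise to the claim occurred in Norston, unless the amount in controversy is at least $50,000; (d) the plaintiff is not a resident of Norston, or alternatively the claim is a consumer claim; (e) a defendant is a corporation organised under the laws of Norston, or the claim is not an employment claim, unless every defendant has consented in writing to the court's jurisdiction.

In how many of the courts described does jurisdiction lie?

The Superior Court of Rhohaven:
  (a) The plaintiff resides in Norston, which is not Tarhaven, so one alternative holds. Condition met.
  (b) Ines Varga resides in Rhohaven, which satisfies one of the alternatives. Condition met.
  (c) The contract was executed in Tarhaven, not Rhohaven. But the amount in controversy is USD 5,000, which meets the USD 5,000 floor, and the 'unless' clause therefore excuses the requirement. Satisfied.
  (d) The corporate defendant(s) have their principal place of business in Selford, not Rhohaven; no such written consent has been filed — no alternative holds. The proviso rescues it, though: the operative events occurred in Palston. Met.
  → Every requirement is satisfied — jurisdiction.
The Palston Regional Court:
  (a) The plaintiff resides in Norston, which is not Palston, which satisfies one of the alternatives. Met.
  (b) The amount in controversy is $5,000, within the 10,000 dollars ceiling, which satisfies one of the alternatives. Met.
  (c) The claim is a consumer claim, not a contract claim — that alternative is enough. Met.
  (d) The operative events occurred in Palston, so one alternative holds. Met.
  → Every requirement is satisfied — jurisdiction.
The Norston District Court:
  (a) The amount in controversy is 5,000 dollars, which meets the USD 5,000 floor. Condition met.
  (b) The amount in controversy is USD 5,000, above the $4,500 ceiling; no such written consent has been filed — every alternative fails. The proviso rescues it, though: the claim is a consumer claim. Met.
  (c) Yusuf Tansy resides in Norston, so this disjunct is met. Satisfied.
  (d) The claim is a consumer claim, so one alternative holds. Met.
  (e) The claim is a consumer claim, not an employment claim, so this disjunct is met. Condition met.
  → Every requirement is satisfied — jurisdiction.
Courts with jurisdiction: the Superior Court of Rhohaven, the Palston Regional Court, the Norston District Court — 3 in total.

3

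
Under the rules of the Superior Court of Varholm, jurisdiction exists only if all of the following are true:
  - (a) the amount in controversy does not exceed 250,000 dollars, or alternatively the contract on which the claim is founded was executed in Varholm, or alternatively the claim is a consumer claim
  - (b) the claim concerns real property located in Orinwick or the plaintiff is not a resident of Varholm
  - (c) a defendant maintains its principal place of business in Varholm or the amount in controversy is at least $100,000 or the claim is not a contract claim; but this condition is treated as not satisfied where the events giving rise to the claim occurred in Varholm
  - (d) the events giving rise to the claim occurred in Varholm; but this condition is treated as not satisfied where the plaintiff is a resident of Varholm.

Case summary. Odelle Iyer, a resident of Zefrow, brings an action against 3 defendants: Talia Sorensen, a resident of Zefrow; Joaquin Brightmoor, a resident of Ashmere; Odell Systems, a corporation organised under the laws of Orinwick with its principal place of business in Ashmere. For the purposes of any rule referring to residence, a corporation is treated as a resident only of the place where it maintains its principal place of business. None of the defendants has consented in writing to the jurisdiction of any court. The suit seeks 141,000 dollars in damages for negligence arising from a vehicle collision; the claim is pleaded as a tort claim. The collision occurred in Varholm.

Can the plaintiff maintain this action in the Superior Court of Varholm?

The Superior Court of Varholm:
  (a) The amount in controversy is USD 141,000, within the $250,000 ceiling, which satisfies one of the alternatives. Condition met.
  (b) The plaintiff resides in Zefrow, which is not Varholm, so one alternative holds. Condition met.
  (c) The amount in controversy is USD 141,000, which meets the $100,000 floor, so this disjunct is met. However, the operative events occurred in Varholm, which falls within the stated exception and so defeats the condition. Condition not met.
  (d) The operative events occurred in Varholm. The carve-out does not apply: the plaintiff resides in Zefrow, not Varholm. Satisfied.
  → The court lacks jurisdiction.

No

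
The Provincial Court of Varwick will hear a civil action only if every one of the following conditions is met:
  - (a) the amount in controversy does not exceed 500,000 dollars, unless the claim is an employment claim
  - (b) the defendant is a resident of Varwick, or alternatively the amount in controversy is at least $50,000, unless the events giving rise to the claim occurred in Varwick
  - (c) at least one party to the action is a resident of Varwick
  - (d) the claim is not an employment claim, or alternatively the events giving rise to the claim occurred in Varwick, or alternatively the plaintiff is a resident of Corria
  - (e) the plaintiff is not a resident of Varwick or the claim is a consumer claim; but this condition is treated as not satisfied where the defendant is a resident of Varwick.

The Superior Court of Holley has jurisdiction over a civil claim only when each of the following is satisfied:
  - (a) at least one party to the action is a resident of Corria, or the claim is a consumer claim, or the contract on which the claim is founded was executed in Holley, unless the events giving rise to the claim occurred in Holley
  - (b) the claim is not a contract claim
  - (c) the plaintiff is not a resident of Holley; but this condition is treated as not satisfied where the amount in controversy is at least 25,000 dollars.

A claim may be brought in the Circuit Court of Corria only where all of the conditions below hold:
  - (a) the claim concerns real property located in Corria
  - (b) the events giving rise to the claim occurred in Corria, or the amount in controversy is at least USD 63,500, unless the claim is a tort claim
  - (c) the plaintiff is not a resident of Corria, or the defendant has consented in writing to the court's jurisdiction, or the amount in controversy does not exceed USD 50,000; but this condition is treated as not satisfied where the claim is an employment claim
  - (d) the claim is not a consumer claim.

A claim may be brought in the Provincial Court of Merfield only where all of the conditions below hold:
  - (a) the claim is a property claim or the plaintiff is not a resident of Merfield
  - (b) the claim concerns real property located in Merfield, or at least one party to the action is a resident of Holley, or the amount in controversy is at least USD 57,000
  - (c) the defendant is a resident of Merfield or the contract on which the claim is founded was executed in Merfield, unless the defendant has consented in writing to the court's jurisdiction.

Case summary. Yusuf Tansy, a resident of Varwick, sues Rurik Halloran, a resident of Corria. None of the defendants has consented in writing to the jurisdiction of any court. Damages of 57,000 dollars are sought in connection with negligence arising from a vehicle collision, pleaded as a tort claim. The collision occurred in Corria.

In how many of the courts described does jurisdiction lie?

0

The Provincial Court of Varwick:
  (a) The amount in controversy is $57,000, within the 500,000 dollars ceiling. Satisfied.
  (b) The amount in controversy is USD 57,000, which meets the USD 50,000 floor, so this disjunct is met. Condition met.
  (c) Yusuf Tansy resides in Varwick. Condition met.
  (d) The claim is a tort claim, not an employment claim — that alternative is enough. Met.
  (e) The plaintiff resides in Varwick; the claim is a tort claim, not a consumer claim — no alternative holds. Fails.
  → At least one condition fails; no jurisdiction.
The Superior Court of Holley:
  (a) Rurik Halloran resides in Corria, so this disjunct is met. Satisfied.
  (b) The claim is a tort claim, not a contract claim. Condition met.
  (c) The plaintiff resides in Varwick, which is not Holley. However, the amount in controversy is USD 57,000, which meets the $25,000 floor, which falls within the stated exception and so defeats the condition. Not satisfied.
  → No jurisdiction.
The Circuit Court of Corria:
  (a) The claim does not concern real property. Condition not met.
  (b) The operative events occurred in Corria — that alternative is enough. Condition met.
  (c) The plaintiff resides in Varwick, which is not Corria — that alternative is enough. And the carve-out is inapplicable — the claim is a tort claim, not an employment claim. Satisfied.
  (d) The claim is a tort claim, not a consumer claim. Condition met.
  → No jurisdiction.
The Provincial Court of Merfield:
  (a) The plaintiff resides in Varwick, which is not Merfield, so one alternative holds. Met.
  (b) The amount in controversy is 57,000 dollars, which meets the $57,000 floor — that alternative is enough. Satisfied.
  (c) The defendant resides in Corria, not Merfield; no contract (and hence no place of execution) is alleged — every alternative fails. And no such written consent has been filed, so the proviso does not save it. Fails.
  → At least one condition fails; no jurisdiction.
No court satisfies all of its conditions.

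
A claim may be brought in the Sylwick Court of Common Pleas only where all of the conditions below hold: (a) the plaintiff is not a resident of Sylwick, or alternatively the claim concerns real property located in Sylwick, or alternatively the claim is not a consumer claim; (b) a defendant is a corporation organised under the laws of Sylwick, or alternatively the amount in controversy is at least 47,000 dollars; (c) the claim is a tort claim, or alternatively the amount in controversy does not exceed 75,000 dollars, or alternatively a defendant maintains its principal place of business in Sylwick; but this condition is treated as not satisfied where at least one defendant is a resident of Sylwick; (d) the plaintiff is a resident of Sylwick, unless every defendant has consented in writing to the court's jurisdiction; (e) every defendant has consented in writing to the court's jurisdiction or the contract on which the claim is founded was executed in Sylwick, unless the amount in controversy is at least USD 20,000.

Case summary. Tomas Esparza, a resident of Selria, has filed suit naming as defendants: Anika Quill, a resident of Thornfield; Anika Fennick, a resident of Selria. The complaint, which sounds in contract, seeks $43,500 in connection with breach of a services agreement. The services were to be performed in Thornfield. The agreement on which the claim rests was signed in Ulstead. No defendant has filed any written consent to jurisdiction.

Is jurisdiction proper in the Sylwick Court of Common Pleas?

No

The Sylwick Court of Common Pleas:
  (a) The plaintiff resides in Selria, which is not Sylwick, which satisfies one of the alternatives. Condition met.
  (b) No defendant is a corporation; the amount in controversy is $43,500, below the $47,000 floor — every alternative fails. Fails.
  (c) The amount in controversy is 43,500 dollars, within the $75,000 ceiling — that alternative is enough. The exception is not triggered, since no defendant resides in Sylwick (they reside in Thornfield, Selria). Met.
  (d) The plaintiff resides in Selria, not Sylwick. Nor does the 'unless' clause help: no such written consent has been filed. Condition not met.
  (e) No such written consent has been filed; the contract was executed in Ulstead, not Sylwick — none of the alternatives is met. However, the amount in controversy is 43,500 dollars, which meets the USD 20,000 floor, so the 'unless' proviso supplies this condition. Condition met.
  → At least one condition fails; no jurisdiction.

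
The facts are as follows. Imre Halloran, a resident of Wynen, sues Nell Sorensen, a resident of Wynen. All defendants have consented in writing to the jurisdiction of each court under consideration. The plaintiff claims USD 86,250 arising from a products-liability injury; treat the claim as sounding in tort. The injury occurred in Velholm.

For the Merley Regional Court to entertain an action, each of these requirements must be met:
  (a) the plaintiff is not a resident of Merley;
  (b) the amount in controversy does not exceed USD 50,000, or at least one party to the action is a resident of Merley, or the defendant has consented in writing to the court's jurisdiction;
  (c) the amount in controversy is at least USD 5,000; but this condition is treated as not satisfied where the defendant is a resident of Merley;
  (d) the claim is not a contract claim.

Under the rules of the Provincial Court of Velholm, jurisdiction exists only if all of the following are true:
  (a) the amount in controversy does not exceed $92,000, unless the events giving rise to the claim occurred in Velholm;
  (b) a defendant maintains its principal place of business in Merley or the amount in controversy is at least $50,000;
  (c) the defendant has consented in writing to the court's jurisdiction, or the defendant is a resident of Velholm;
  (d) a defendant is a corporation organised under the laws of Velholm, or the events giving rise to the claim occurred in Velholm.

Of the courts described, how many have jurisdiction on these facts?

The Merley Regional Court:
  (a) The plaintiff resides in Wynen, which is not Merley. Satisfied.
  (b) Every defendant has filed written consent, so one alternative holds. Satisfied.
  (c) The amount in controversy is $86,250, which meets the 5,000 dollars floor. The carve-out does not apply: the defendant resides in Wynen, not Merley. Condition met.
  (d) The claim is a tort claim, not a contract claim. Satisfied.
  → Every requirement is satisfied — jurisdiction.
The Provincial Court of Velholm:
  (a) The amount in controversy is $86,250, within the $92,000 ceiling. Satisfied.
  (b) The amount in controversy is 86,250 dollars, which meets the 50,000 dollars floor, so one alternative holds. Satisfied.
  (c) Every defendant has filed written consent, which satisfies one of the alternatives. Met.
  (d) The operative events occurred in Velholm — that alternative is enough. Met.
  → The court has jurisdiction.
Courts with jurisdiction: the Merley Regional Court, the Provincial Court of Velholm — 2 in total.

2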